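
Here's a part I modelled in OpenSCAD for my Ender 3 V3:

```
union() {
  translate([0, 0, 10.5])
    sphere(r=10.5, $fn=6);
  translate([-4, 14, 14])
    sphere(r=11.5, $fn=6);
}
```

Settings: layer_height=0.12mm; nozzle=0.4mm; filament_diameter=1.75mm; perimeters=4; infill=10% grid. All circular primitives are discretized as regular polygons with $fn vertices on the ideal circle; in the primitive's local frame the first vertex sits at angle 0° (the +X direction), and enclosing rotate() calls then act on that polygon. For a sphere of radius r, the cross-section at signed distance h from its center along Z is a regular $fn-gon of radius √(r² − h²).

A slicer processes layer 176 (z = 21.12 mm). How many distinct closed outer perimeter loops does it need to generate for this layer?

At z = 21.12 mm: the sphere does not reach this height (|z−center|=10.620 > r=10.5); the sphere at (-4, 14): section is a regular 6-gon, circumradius = √(r²−h²) = √(11.5²−7.12²) = 9.031; Merging all regions: only the r=11.5 sphere at (-4, 14) is present, so the union is just that shape — 1 connected region. The result has 1 disconnected region.

1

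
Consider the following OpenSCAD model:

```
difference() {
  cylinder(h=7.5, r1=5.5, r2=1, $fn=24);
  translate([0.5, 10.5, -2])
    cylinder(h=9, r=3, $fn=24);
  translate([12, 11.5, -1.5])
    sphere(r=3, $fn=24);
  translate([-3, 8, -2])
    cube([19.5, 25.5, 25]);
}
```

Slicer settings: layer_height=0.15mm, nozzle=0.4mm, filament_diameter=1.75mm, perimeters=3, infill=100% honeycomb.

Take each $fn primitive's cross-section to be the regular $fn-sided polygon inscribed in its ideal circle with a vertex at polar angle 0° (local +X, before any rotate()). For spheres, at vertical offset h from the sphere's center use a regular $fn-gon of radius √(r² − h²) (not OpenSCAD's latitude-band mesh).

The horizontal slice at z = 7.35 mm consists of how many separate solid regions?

1

At z = 7.35 mm: the cone contributes a regular 24-gon of circumradius 1.090 (interpolated between r1=5.5 and r2=1 at t=0.980); the cylinder at (0.5, 10.5) is not intersected at this z (z outside [-2, 7]); the sphere at (12, 11.5) is not intersected at this z (|z−center|=8.850 > r=3); the cube at (-3, 8) (footprint 19.5×25.5) is included at this height; Taking the first minus the rest: starting from the cone, the 19.5×25.5 cube at (-3, 8) misses the remaining region (no effect) — 1 connected region. The result has 1 disconnected region.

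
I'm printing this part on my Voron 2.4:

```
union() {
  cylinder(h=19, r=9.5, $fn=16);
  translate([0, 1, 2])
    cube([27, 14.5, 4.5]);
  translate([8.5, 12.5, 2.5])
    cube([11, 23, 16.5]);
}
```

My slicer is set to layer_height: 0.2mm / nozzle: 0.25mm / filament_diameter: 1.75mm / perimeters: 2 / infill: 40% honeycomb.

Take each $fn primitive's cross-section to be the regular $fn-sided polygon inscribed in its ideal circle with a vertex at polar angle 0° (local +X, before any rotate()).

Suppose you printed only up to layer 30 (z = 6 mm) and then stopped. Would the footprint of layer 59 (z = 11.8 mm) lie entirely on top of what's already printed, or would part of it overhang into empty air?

Compare the two slices. At z = 6: the r=9.5 cylinder contributes a regular 16-gon of circumradius 9.5 (area = (16/2)·9.500²·sin(360°/16) = 276.30 mm²); the 27×14.5 cube at (0, 1) contributes its full rectangle (area 391.50 mm²); the 11×23 cube at (8.5, 12.5) contributes its full rectangle (area 253.00 mm²); Merging all regions: the regions partially overlap — summed areas 920.80 mm² minus the doubly-counted overlap 92.67 mm² gives 828.12 mm² — area = 828.12 mm². At z = 11.8: the cylinder: section is a regular 16-gon, circumradius r=9.5 (area = (16/2)·9.500²·sin(360°/16) = 276.30 mm²); the cube at (0, 1) is absent (z outside [2, 6.5]); the 11×23 cube at (8.5, 12.5) contributes its full rectangle (area 253.00 mm²); Merging all regions: the 2 present regions are separate (no shared area or edge), so areas and boundary lengths simply add and each stays a separate island — area = 529.30 mm². Checking containment: the cross-section at z = 11.8 is a subset of the cross-section at z = 6.

entirely on top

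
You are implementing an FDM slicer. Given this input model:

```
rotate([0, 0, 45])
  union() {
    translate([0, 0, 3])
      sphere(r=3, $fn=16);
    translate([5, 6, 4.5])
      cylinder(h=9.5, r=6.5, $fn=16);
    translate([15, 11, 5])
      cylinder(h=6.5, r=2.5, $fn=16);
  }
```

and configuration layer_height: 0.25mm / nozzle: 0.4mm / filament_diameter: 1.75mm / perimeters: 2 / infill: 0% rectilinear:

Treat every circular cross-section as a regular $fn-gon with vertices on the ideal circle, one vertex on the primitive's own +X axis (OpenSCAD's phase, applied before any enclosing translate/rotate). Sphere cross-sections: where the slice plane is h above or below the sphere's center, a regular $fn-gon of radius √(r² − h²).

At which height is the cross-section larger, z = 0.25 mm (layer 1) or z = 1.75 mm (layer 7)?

Layer 1 (z = 0.25): the sphere: section is a regular 16-gon, circumradius = √(r²−h²) = √(3²−2.75²) = 1.199 (area = (16/2)·1.199²·sin(360°/16) = 4.40 mm²); the cylinder at (5, 6) does not reach this height (z outside [4.5, 14]); the cylinder at (15, 11) does not reach this height (z outside [5, 11.5]); Merging all regions: only the r=3 sphere is present, so the union is just that shape — area = 4.40 mm²; (rotated 45° about Z; rotation is an isometry so areas/perimeters/island counts are preserved). So its area = 4.40 mm². Layer 7 (z = 1.75): the sphere: section is a regular 16-gon, circumradius = √(r²−h²) = √(3²−1.25²) = 2.727 (area = (16/2)·2.727²·sin(360°/16) = 22.77 mm²); the cylinder at (5, 6) is absent (z outside [4.5, 14]); the cylinder at (15, 11) is absent (z outside [5, 11.5]); Taking the union: only the r=3 sphere is present, so the union is just that shape — area = 22.77 mm²; (rotated 45° about Z; rotation is an isometry so areas/perimeters/island counts are preserved). So its area = 22.77 mm². Layer 7 is larger (22.77 vs 4.40 mm²).

layer 7 (z = 1.75 mm)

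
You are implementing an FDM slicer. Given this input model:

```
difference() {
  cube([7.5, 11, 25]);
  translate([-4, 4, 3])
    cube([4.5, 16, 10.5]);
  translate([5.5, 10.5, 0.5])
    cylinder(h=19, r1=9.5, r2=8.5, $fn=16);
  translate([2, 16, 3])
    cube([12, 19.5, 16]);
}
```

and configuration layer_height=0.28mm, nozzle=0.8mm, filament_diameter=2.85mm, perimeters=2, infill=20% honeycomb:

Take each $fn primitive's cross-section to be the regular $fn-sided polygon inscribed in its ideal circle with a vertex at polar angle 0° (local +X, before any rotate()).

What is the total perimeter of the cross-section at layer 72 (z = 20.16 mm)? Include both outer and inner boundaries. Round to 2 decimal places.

37.00 mm

At z = 20.16 mm: the cube (footprint 7.5×11) is included at this height (perimeter 37.00 mm); the cube at (-4, 4) does not reach this height (z outside [3, 13.5]); the cone at (5.5, 10.5) does not reach this height (z outside [0.5, 19.5]); the cube at (2, 16) is not intersected at this z (z outside [3, 19]); Subtracting the remaining from the first: none of the subtracted shapes is present at this height, so the 7.5×11 cube is unchanged — boundary = 37.00 mm. Overall, the cross-section is a single solid region. Total boundary length (outer) = 37.00 mm.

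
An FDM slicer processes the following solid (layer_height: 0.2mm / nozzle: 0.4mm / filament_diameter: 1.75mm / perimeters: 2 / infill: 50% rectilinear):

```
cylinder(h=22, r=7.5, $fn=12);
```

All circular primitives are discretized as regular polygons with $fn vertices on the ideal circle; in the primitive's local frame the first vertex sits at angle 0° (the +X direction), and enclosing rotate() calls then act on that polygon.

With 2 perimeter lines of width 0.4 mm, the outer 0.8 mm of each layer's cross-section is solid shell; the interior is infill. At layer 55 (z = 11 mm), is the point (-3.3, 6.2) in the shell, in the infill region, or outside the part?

At z = 11 mm: the r=7.5 cylinder contributes a regular 12-gon of circumradius 7.5. Overall, the cross-section is a single solid region. The nearest boundary edge runs (0.00, 7.50)→(-3.75, 6.50); distance from the point to it = 0.40 mm. The point is inside the cross-section, 0.40 mm from the nearest boundary — within the 0.8 mm shell band (2 × 0.4).

shell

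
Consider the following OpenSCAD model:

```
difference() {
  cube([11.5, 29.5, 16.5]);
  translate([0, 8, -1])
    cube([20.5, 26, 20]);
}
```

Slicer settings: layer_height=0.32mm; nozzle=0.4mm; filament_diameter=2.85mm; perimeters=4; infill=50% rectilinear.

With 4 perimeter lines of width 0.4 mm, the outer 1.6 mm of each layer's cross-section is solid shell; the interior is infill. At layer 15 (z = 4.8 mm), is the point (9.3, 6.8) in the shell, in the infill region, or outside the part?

At z = 4.8 mm: the 11.5×29.5 cube contributes its full rectangle; the cube at (0, 8) is present — its section is the full 20.5×26 rectangle; Subtracting the remaining from the first: starting from the 11.5×29.5 cube, the 20.5×26 cube at (0, 8) partially overlaps it — only the 247.25 mm² overlap (of its 533.00 mm²) is removed, clipping the outline — 1 connected region. Overall, the cross-section is a single solid region. The nearest boundary edge runs (0.00, 8.00)→(11.50, 8.00); distance from the point to it = 1.20 mm. The point is inside the cross-section, 1.20 mm from the nearest boundary — within the 1.6 mm shell band (4 × 0.4).

shell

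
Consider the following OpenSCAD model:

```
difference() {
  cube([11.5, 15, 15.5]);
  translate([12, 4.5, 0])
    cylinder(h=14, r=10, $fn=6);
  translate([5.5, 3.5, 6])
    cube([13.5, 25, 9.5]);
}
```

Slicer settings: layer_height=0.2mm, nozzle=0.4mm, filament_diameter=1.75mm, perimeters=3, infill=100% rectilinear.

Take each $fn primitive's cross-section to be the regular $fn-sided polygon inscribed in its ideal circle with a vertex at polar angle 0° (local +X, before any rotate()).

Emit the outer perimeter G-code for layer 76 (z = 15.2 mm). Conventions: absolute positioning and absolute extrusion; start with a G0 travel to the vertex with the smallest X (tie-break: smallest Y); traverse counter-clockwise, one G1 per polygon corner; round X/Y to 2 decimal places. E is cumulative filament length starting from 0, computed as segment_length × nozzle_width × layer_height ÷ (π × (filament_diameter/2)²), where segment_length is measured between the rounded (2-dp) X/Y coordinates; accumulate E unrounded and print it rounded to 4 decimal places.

G0 X0.00 Y0.00 Z15.20
G1 X11.50 Y0.00 E0.3825
G1 X11.50 Y3.50 E0.4989
G1 X5.50 Y3.50 E0.6985
G1 X5.50 Y15.00 E1.0810
G1 X0.00 Y15.00 E1.2639
G1 X0.00 Y0.00 E1.7628

At z = 15.2 mm: the 11.5×15 cube contributes its full rectangle; the cylinder at (12, 4.5) is not intersected at this z (z outside [0, 14]); the 13.5×25 cube at (5.5, 3.5) contributes its full rectangle; Subtracting the remaining from the first: starting from the 11.5×15 cube, the 13.5×25 cube at (5.5, 3.5) partially overlaps it — only the 69.00 mm² overlap (of its 337.50 mm²) is removed, clipping the outline — 1 connected region. The outline is a single polygon with 6 vertices. Extrusion per mm of travel: 0.4 × 0.2 / (π × 0.875²) = 0.033260. Accumulating E over each segment gives final E = 1.7628.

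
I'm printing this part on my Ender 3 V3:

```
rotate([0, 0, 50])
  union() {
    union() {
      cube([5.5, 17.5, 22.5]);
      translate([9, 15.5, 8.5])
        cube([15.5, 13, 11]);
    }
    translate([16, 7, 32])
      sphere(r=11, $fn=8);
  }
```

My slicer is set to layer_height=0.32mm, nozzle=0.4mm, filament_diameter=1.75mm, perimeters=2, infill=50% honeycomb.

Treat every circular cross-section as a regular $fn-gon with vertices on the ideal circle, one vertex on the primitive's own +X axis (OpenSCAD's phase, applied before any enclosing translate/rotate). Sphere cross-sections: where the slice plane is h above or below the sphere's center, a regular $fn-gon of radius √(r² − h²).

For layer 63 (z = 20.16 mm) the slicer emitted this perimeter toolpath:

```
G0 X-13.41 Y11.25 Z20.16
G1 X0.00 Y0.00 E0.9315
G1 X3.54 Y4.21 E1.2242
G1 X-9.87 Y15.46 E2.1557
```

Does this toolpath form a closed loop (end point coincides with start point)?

Start point (G0): (-13.41, 11.25). End point (last G1): the path does not return to the start — open.

no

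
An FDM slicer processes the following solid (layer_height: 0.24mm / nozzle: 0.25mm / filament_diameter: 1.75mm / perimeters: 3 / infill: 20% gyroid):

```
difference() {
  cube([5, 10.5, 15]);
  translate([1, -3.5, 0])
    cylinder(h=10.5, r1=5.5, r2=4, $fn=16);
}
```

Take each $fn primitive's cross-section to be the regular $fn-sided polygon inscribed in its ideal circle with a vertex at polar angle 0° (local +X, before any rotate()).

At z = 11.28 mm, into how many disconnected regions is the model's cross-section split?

1

At z = 11.28 mm: the 5×10.5 cube contributes its full rectangle; the cone at (1, -3.5) does not reach this height (z outside [0, 10.5]); Taking the first minus the rest: none of the subtracted shapes is present at this height, so the 5×10.5 cube is unchanged — 1 connected region. The result has 1 disconnected region.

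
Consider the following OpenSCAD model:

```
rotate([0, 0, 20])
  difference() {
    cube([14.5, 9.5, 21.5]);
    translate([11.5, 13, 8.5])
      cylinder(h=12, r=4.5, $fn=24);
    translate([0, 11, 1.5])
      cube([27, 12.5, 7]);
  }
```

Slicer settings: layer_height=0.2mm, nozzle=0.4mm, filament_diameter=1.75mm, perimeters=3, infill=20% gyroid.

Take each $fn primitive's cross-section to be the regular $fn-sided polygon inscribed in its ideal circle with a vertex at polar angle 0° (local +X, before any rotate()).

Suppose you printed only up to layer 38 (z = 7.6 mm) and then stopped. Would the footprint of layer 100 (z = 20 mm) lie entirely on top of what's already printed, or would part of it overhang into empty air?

Compare the two slices. At z = 7.6: the 14.5×9.5 cube contributes its full rectangle (area 137.75 mm²); the cylinder at (11.5, 13) is absent (z outside [8.5, 20.5]); the 27×12.5 cube at (0, 11) contributes its full rectangle (area 337.50 mm²); Subtracting the remaining from the first: starting from the 14.5×9.5 cube (137.75 mm²), the 27×12.5 cube at (0, 11) misses the remaining region (no effect) — area = 137.75 mm²; (rotated 20° about Z; rotation is an isometry so areas/perimeters/island counts are preserved). At z = 20: the cube is present — its section is the full 14.5×9.5 rectangle (area 137.75 mm²); the cylinder at (11.5, 13): section is a regular 24-gon, circumradius r=4.5 (area = (24/2)·4.500²·sin(360°/24) = 62.89 mm²); the cube at (0, 11) is not intersected at this z (z outside [1.5, 8.5]); Taking the first minus the rest: starting from the 14.5×9.5 cube (137.75 mm²), the r=4.5 cylinder at (11.5, 13) partially overlaps it — only the 3.71 mm² overlap (of its 62.89 mm²) is removed, clipping the outline — area = 134.04 mm²; (rotated 20° about Z; rotation is an isometry so areas/perimeters/island counts are preserved). Checking containment: the cross-section at z = 20 is a subset of the cross-section at z = 7.6.

entirely on top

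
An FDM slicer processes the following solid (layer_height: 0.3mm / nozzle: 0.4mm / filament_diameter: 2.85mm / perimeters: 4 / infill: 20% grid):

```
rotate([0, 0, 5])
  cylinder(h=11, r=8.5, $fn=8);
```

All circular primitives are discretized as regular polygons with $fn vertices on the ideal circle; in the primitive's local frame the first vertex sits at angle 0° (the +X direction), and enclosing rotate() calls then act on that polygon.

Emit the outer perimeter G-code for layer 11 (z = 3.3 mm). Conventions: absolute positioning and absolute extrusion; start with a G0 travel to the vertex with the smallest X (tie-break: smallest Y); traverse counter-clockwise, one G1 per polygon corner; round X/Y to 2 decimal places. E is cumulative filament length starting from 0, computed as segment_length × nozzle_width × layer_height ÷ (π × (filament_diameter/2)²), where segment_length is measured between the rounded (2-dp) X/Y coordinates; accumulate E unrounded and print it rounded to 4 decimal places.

At z = 3.3 mm: the cylinder: section is a regular 8-gon, circumradius r=8.5; (whole slice rotated 5° about Z — lengths, areas and connectivity unchanged). The outline is a single polygon with 8 vertices. Extrusion per mm of travel: 0.4 × 0.3 / (π × 1.425²) = 0.018811. Accumulating E over each segment gives final E = 0.9789.

G0 X-8.47 Y-0.74 Z3.30
G1 X-5.46 Y-6.51 E0.1224
G1 X0.74 Y-8.47 E0.2447
G1 X6.51 Y-5.46 E0.3671
G1 X8.47 Y0.74 E0.4895
G1 X5.46 Y6.51 E0.6119
G1 X-0.74 Y8.47 E0.7342
G1 X-6.51 Y5.46 E0.8566
G1 X-8.47 Y-0.74 E0.9789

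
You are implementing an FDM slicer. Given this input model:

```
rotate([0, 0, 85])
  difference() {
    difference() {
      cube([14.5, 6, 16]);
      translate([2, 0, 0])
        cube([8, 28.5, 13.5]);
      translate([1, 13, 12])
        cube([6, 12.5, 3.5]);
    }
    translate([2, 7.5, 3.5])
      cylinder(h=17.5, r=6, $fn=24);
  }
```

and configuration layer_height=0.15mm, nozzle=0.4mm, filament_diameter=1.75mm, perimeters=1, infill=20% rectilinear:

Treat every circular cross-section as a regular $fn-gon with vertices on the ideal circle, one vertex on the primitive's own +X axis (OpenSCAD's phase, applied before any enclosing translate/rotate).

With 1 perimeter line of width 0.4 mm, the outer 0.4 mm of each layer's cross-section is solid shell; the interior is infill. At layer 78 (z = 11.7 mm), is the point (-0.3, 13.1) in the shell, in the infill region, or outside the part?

At z = 11.7 mm: the 14.5×6 cube contributes its full rectangle; the cube at (2, 0) (footprint 8×28.5) is included at this height; the cube at (1, 13) is absent (z outside [12, 15.5]); After the difference (first − rest): starting from the 14.5×6 cube, the 8×28.5 cube at (2, 0) partially overlaps it — only the 48.00 mm² overlap (of its 228.00 mm²) is removed, clipping the outline — 2 connected regions; the cylinder at (2, 7.5): section is a regular 24-gon, circumradius r=6; After the difference (first − rest): starting from that combined region, the r=6 cylinder at (2, 7.5) partially overlaps it — only the 8.71 mm² overlap (of its 111.81 mm²) is removed, clipping the outline — 2 connected regions; (whole slice rotated 85° about Z — lengths, areas and connectivity unchanged). Overall, the cross-section has 2 separate islands. Undo the 85° rotation: the query point maps to (13.024, 1.441) in the un-rotated model frame. The nearest boundary edge runs (14.50, 0.00)→(10.00, 0.00); distance from the point to it = 1.44 mm. (Shell/infill is judged within the island containing the point — the largest one.) The point is inside the cross-section and 1.44 mm from the nearest boundary — more than the 0.4 mm shell width (1 × 0.4), so it's in the infill interior.

infill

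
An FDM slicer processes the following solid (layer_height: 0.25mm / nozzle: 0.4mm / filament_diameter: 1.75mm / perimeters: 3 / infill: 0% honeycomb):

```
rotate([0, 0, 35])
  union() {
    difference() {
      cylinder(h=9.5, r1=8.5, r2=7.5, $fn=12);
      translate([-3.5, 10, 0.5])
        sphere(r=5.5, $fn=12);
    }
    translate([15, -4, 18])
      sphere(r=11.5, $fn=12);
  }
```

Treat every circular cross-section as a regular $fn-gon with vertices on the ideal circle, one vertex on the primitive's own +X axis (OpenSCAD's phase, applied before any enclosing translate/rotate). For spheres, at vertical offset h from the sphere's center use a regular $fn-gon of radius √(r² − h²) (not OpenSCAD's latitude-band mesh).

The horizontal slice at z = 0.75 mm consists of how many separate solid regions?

At z = 0.75 mm: the cone contributes a regular 12-gon of circumradius 8.421 (interpolated between r1=8.5 and r2=7.5 at t=0.079); the r=5.5 sphere at (-3.5, 10) contributes a regular 12-gon of circumradius √(5.5²−0.25²) = 5.494; Taking the first minus the rest: starting from the cone, the r=5.5 sphere at (-3.5, 10) partially overlaps it — only the 16.99 mm² overlap (of its 90.56 mm²) is removed, clipping the outline — 1 connected region; the sphere at (15, -4) is absent (|z−center|=17.250 > r=11.5); Combining (union): only that combined region is present, so the union is just that shape — 1 connected region; (whole slice rotated 35° about Z — lengths, areas and connectivity unchanged). The result has 1 disconnected region.

1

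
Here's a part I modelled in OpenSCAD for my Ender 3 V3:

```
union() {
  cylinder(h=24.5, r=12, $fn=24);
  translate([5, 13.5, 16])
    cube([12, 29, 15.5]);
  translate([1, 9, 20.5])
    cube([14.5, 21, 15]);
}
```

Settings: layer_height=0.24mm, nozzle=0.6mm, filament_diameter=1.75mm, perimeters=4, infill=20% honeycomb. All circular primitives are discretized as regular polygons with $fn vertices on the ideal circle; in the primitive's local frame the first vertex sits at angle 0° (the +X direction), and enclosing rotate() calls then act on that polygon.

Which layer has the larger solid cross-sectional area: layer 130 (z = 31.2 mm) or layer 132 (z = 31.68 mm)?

Layer 130 (z = 31.2): the cylinder is absent (z outside [0, 24.5]); the 12×29 cube at (5, 13.5) contributes its full rectangle (area 348.00 mm²); the 14.5×21 cube at (1, 9) contributes its full rectangle (area 304.50 mm²); Taking the union: the regions partially overlap — summed areas 652.50 mm² minus the doubly-counted overlap 173.25 mm² gives 479.25 mm² — area = 479.25 mm². So its area = 479.25 mm². Layer 132 (z = 31.68): the cylinder is absent (z outside [0, 24.5]); the cube at (5, 13.5) does not reach this height (z outside [16, 31.5]); the cube at (1, 9) is present — its section is the full 14.5×21 rectangle (area 304.50 mm²); Merging all regions: only the 14.5×21 cube at (1, 9) is present, so the union is just that shape — area = 304.50 mm². So its area = 304.50 mm². Layer 130 is larger (479.25 vs 304.50 mm²).

layer 130 (z = 31.2 mm)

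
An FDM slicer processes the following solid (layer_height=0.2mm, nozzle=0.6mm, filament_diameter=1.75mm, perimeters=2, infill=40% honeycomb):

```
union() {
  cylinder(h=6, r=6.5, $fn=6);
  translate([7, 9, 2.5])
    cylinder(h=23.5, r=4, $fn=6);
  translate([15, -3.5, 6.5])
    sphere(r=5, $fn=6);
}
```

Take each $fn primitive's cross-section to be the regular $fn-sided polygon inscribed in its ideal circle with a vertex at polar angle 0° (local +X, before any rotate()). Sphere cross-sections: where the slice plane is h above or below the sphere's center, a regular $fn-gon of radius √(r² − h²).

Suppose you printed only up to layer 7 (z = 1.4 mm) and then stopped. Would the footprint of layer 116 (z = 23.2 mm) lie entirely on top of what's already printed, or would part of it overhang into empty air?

part overhangs

Compare the two slices. At z = 1.4: the r=6.5 cylinder gives a regular 6-gon of circumradius 6.5 (constant along its height) (area = (6/2)·6.500²·sin(360°/6) = 109.77 mm²); the cylinder at (7, 9) is absent (z outside [2.5, 26]); the sphere at (15, -3.5) is absent (|z−center|=5.100 > r=5); Merging all regions: only the r=6.5 cylinder is present, so the union is just that shape — area = 109.77 mm². At z = 23.2: the cylinder is absent (z outside [0, 6]); the cylinder at (7, 9): section is a regular 6-gon, circumradius r=4 (area = (6/2)·4.000²·sin(360°/6) = 41.57 mm²); the sphere at (15, -3.5) does not reach this height (|z−center|=16.700 > r=5); Merging all regions: only the r=4 cylinder at (7, 9) is present, so the union is just that shape — area = 41.57 mm². Checking containment: at z = 23.2 the cross-section extends beyond the z = 1.4 cross-section by about 41.57 mm².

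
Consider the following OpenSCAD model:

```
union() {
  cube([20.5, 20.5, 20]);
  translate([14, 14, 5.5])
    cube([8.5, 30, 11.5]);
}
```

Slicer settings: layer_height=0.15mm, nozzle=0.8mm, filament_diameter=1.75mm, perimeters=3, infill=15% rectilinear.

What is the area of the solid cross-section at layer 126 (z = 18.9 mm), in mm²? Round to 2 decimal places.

At z = 18.9 mm: the cube (footprint 20.5×20.5) is included at this height (area 420.25 mm²); the cube at (14, 14) is absent (z outside [5.5, 17]); Combining (union): only the 20.5×20.5 cube is present, so the union is just that shape — area = 420.25 mm². Overall, the cross-section is a single solid region. Net area = 420.25 mm².

420.25 mm²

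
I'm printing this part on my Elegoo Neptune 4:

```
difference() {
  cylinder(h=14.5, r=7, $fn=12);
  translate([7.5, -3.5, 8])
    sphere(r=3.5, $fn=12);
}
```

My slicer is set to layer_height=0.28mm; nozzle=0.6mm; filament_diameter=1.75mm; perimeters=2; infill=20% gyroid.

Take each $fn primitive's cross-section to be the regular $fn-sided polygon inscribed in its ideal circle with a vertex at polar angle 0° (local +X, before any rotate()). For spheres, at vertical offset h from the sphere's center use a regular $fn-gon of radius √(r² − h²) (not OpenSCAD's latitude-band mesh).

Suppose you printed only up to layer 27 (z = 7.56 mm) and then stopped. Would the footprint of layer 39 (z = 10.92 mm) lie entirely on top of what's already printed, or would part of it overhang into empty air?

Compare the two slices. At z = 7.56: the cylinder: section is a regular 12-gon, circumradius r=7 (area = (12/2)·7.000²·sin(360°/12) = 147.00 mm²); the r=3.5 sphere at (7.5, -3.5) slices to a regular 12-gon of circumradius 3.472 (√(r²−h²) with h=0.44 from center) (area = (12/2)·3.472²·sin(360°/12) = 36.17 mm²); Subtracting the remaining from the first: starting from the r=7 cylinder (147.00 mm²), the r=3.5 sphere at (7.5, -3.5) partially overlaps it — only the 7.33 mm² overlap (of its 36.17 mm²) is removed, clipping the outline — area = 139.67 mm². At z = 10.92: the cylinder: section is a regular 12-gon, circumradius r=7 (area = (12/2)·7.000²·sin(360°/12) = 147.00 mm²); the r=3.5 sphere at (7.5, -3.5) contributes a regular 12-gon of circumradius √(3.5²−2.92²) = 1.930 (area = (12/2)·1.930²·sin(360°/12) = 11.17 mm²); Taking the first minus the rest: starting from the r=7 cylinder (147.00 mm²), the r=3.5 sphere at (7.5, -3.5) partially overlaps it — only the 0.74 mm² overlap (of its 11.17 mm²) is removed, clipping the outline — area = 146.26 mm². Checking containment: at z = 10.92 the cross-section extends beyond the z = 7.56 cross-section by about 6.60 mm².

part overhangs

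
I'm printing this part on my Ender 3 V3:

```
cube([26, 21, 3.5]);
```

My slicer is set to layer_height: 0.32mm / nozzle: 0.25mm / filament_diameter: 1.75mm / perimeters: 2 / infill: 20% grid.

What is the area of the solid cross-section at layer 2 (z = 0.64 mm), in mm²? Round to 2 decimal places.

At z = 0.64 mm: the cube (footprint 26×21) is included at this height (area 546.00 mm²). Overall, the cross-section is a single solid region. Net area = 546.00 mm².

546.00 mm²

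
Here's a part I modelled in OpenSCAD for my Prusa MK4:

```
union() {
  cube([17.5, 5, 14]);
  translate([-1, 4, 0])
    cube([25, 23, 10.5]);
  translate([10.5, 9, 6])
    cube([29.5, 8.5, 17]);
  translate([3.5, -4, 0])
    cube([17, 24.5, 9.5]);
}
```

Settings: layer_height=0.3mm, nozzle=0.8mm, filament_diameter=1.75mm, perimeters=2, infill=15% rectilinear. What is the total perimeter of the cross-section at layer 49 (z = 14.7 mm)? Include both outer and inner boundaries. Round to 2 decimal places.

76.00 mm

At z = 14.7 mm: the cube is not intersected at this z (z outside [0, 14]); the cube at (-1, 4) does not reach this height (z outside [0, 10.5]); the 29.5×8.5 cube at (10.5, 9) contributes its full rectangle (perimeter 76.00 mm); the cube at (3.5, -4) is absent (z outside [0, 9.5]); Merging all regions: only the 29.5×8.5 cube at (10.5, 9) is present, so the union is just that shape — boundary = 76.00 mm. Overall, the cross-section is a single solid region. Total boundary length (outer) = 76.00 mm.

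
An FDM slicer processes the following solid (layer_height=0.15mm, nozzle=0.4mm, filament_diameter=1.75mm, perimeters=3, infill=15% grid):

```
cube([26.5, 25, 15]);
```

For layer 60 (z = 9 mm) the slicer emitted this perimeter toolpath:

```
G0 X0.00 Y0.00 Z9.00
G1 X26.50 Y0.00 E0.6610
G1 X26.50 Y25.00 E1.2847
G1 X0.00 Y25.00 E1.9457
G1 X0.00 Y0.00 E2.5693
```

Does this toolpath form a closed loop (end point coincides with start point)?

Start point (G0): (0.00, 0.00). End point (last G1): the path returns to the start — closed.

yes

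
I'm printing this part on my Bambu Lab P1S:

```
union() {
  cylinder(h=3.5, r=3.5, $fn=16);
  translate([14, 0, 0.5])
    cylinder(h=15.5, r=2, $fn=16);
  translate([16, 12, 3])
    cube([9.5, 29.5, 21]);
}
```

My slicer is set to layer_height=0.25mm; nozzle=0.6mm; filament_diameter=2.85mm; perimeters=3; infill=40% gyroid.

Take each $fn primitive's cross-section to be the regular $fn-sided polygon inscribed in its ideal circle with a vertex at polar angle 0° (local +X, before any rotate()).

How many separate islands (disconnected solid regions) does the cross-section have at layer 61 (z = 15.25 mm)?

2

At z = 15.25 mm: the cylinder does not reach this height (z outside [0, 3.5]); the r=2 cylinder at (14, 0) contributes a regular 16-gon of circumradius 2; the cube at (16, 12) (footprint 9.5×29.5) is included at this height; Merging all regions: the 2 present regions are separate (no shared area or edge), so areas and boundary lengths simply add and each stays a separate island — 2 connected regions. Overall, the cross-section has 2 separate islands. Island count = 2.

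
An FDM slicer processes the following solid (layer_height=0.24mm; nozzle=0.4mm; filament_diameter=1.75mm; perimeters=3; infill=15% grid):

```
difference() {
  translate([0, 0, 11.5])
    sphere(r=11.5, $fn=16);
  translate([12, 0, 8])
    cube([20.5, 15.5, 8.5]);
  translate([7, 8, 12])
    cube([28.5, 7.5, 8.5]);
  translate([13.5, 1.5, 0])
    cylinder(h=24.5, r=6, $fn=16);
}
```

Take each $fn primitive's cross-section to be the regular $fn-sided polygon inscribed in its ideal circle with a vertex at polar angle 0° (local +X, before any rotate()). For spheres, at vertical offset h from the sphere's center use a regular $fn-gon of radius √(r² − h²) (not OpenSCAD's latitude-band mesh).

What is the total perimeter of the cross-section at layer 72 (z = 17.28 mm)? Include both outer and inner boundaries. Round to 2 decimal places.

At z = 17.28 mm: the sphere: section is a regular 16-gon, circumradius = √(r²−h²) = √(11.5²−5.78²) = 9.942 (perimeter = 2·16·9.942·sin(180°/16) = 62.07 mm); the cube at (12, 0) is not intersected at this z (z outside [8, 16.5]); the cube at (7, 8) (footprint 28.5×7.5) is included at this height (perimeter 72.00 mm); the r=6 cylinder at (13.5, 1.5) contributes a regular 16-gon of circumradius 6 (perimeter = 2·16·6.000·sin(180°/16) = 37.46 mm); After the difference (first − rest): starting from the r=11.5 sphere, the 28.5×7.5 cube at (7, 8) misses the remaining region (no effect); the r=6 cylinder at (13.5, 1.5) partially overlaps it — only the 11.16 mm² overlap (of its 110.21 mm²) is removed, clipping the outline — boundary = 62.49 mm. Overall, the cross-section is a single solid region. Total boundary length (outer) = 62.49 mm.

62.49 mm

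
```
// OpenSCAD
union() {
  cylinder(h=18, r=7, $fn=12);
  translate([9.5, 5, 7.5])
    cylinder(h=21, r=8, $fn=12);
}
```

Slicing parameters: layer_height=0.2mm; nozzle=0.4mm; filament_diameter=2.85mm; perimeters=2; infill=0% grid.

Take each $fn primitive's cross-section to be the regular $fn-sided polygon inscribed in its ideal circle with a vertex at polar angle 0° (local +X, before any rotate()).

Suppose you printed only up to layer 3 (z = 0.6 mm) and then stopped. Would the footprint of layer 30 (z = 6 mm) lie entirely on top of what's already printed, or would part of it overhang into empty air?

entirely on top

Compare the two slices. At z = 0.6: the r=7 cylinder contributes a regular 12-gon of circumradius 7 (area = (12/2)·7.000²·sin(360°/12) = 147.00 mm²); the cylinder at (9.5, 5) is absent (z outside [7.5, 28.5]); Merging all regions: only the r=7 cylinder is present, so the union is just that shape — area = 147.00 mm². At z = 6: the r=7 cylinder gives a regular 12-gon of circumradius 7 (constant along its height) (area = (12/2)·7.000²·sin(360°/12) = 147.00 mm²); the cylinder at (9.5, 5) is not intersected at this z (z outside [7.5, 28.5]); Taking the union: only the r=7 cylinder is present, so the union is just that shape — area = 147.00 mm². Checking containment: the cross-section at z = 6 is a subset of the cross-section at z = 0.6.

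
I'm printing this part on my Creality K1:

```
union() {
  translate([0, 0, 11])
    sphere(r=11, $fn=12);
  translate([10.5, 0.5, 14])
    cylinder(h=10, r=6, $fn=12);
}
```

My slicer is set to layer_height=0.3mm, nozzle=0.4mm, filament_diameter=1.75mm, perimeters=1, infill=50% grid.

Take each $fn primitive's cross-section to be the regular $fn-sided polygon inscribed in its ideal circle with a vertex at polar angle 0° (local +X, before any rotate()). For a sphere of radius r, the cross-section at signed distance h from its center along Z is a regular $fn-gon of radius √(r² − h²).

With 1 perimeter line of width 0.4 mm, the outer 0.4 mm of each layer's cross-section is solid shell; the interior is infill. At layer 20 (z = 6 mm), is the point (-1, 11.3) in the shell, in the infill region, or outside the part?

outside

At z = 6 mm: the sphere: section is a regular 12-gon, circumradius = √(r²−h²) = √(11²−5²) = 9.798; the cylinder at (10.5, 0.5) is not intersected at this z (z outside [14, 24]); Merging all regions: only the r=11 sphere is present, so the union is just that shape — 1 connected region. Overall, the cross-section is a single solid region. The nearest boundary edge runs (0.00, 9.80)→(-4.90, 8.49); distance from the point to it = 1.71 mm. The point is not inside any of the regions above, so it lies outside the cross-section (1.71 mm from the nearest boundary).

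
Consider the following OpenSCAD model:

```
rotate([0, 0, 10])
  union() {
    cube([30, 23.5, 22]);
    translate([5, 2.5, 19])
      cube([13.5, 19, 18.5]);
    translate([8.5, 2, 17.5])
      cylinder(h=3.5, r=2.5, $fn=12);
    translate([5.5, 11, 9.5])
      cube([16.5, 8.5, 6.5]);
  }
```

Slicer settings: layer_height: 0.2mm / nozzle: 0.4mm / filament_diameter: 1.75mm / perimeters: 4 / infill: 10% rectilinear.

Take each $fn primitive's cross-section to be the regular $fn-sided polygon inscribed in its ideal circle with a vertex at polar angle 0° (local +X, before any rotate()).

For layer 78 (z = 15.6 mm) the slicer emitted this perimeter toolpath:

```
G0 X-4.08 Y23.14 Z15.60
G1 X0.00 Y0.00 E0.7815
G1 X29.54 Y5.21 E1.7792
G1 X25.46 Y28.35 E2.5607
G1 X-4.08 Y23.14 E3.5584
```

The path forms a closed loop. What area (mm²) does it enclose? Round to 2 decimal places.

704.81 mm²

Apply the shoelace formula to the sequence of (X, Y) vertices; enclosed area = 704.81 mm².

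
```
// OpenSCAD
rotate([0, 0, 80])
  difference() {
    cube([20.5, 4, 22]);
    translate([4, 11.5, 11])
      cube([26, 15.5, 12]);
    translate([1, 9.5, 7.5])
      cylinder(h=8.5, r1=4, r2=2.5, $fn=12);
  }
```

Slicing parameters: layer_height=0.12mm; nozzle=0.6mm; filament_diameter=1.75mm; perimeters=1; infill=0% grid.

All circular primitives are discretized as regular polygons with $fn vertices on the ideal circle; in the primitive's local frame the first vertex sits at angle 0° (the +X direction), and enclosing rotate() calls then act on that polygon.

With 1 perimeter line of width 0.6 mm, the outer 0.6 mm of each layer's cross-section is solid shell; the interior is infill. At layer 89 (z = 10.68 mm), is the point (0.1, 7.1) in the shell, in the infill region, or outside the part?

At z = 10.68 mm: the 20.5×4 cube contributes its full rectangle; the cube at (4, 11.5) is absent (z outside [11, 23]); the cone at (1, 9.5): at t=0.374 of its height the radius interpolates to r₁+(r₂−r₁)t = 3.439, giving a regular 12-gon of that circumradius; After the difference (first − rest): starting from the 20.5×4 cube, the cone at (1, 9.5) misses the remaining region (no effect) — 1 connected region; (rotated 80° about Z; rotation is an isometry so areas/perimeters/island counts are preserved). Overall, the cross-section is a single solid region. Undo the 80° rotation: the query point maps to (7.009, 1.134) in the un-rotated model frame. The nearest boundary edge runs (20.50, 0.00)→(0.00, 0.00); distance from the point to it = 1.13 mm. The point is inside the cross-section and 1.13 mm from the nearest boundary — more than the 0.6 mm shell width (1 × 0.6), so it's in the infill interior.

infill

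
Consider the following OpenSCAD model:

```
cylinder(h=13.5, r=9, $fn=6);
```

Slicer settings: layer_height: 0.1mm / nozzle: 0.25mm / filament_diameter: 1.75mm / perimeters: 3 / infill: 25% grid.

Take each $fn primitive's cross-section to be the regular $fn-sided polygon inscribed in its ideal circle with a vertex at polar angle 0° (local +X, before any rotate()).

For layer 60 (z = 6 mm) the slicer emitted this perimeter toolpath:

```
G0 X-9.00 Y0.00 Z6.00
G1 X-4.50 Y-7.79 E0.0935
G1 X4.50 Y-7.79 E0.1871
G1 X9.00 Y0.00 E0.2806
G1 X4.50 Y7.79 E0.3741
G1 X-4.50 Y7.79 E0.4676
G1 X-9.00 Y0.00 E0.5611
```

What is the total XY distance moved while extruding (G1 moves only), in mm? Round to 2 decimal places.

53.99 mm

Sum the Euclidean lengths of each G1 segment: total = 53.99 mm.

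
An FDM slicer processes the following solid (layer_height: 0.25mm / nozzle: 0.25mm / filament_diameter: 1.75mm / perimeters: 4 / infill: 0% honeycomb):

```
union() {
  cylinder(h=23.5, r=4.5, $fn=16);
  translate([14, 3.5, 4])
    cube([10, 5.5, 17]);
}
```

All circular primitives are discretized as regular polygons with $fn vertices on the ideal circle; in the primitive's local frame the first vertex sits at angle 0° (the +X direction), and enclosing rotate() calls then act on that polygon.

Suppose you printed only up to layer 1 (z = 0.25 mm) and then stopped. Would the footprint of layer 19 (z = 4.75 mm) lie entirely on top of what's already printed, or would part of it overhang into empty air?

Compare the two slices. At z = 0.25: the r=4.5 cylinder gives a regular 16-gon of circumradius 4.5 (constant along its height) (area = (16/2)·4.500²·sin(360°/16) = 61.99 mm²); the cube at (14, 3.5) is not intersected at this z (z outside [4, 21]); Combining (union): only the r=4.5 cylinder is present, so the union is just that shape — area = 61.99 mm². At z = 4.75: the r=4.5 cylinder gives a regular 16-gon of circumradius 4.5 (constant along its height) (area = (16/2)·4.500²·sin(360°/16) = 61.99 mm²); the cube at (14, 3.5) (footprint 10×5.5) is included at this height (area 55.00 mm²); Combining (union): the 2 present regions are separate (no shared area or edge), so areas and boundary lengths simply add and each stays a separate island — area = 116.99 mm². Checking containment: at z = 4.75 the cross-section extends beyond the z = 0.25 cross-section by about 55.00 mm².

part overhangs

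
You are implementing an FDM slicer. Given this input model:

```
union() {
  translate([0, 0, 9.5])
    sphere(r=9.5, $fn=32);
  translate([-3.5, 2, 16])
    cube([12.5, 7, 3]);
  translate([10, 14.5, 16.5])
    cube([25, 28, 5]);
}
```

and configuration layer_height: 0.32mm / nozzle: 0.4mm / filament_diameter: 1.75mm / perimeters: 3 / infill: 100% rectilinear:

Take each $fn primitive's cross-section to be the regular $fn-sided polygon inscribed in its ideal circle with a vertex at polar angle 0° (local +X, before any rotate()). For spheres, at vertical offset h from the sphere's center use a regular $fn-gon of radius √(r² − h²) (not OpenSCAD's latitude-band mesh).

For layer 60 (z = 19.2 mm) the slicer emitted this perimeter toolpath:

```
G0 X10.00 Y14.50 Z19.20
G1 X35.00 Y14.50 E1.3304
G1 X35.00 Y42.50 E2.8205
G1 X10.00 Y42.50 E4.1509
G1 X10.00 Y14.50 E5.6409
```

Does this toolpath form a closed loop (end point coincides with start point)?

yes

Start point (G0): (10.00, 14.50). End point (last G1): the path returns to the start — closed.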